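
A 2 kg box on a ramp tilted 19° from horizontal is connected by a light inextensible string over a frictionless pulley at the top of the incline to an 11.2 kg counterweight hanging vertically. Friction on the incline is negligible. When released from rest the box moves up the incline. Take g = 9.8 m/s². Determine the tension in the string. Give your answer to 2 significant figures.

22 N

For the box on the incline: the weight component along the slope is m₁g sin 19° = 2 × 9.8 × 0.3256 = 6.382 N and the normal force is N = m₁g cos 19° = 18.532 N.
Newton's second law for the box (up-slope positive): T − 6.382 = 2 a. For the hanging counterweight (downward positive): 11.2 × 9.8 − T = 11.2 a.
Adding the two equations eliminates T: 103.378 = 13.2 a, so a = 7.8317 m/s².
Then from the hanging counterweight's equation, T = 11.2 × (9.8 − 7.8317) = 22.045 N.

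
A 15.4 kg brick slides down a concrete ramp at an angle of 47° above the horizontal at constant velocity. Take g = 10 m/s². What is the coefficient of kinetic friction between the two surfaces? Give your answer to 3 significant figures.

1.07

At constant velocity the net force along the incline is zero: mg sin 47° = μ mg cos 47°.
So μ = tan 47° = 0.7314 / 0.6820 = 1.0724.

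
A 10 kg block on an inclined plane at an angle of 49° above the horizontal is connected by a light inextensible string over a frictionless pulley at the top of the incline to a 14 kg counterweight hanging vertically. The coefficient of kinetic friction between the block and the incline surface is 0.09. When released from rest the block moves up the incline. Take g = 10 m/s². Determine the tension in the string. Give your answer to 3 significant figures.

For the block on the incline: the weight component along the slope is m₁g sin 49° = 10 × 10 × 0.7547 = 75.470 N and the normal force is N = m₁g cos 49° = 65.606 N.
Kinetic friction opposes the block's motion up the incline: f = μN = 0.09 × 65.606 = 5.905 N acting down the slope.
Newton's second law for the block (up-slope positive): T − 75.470 − 5.905 = 10 a. For the hanging counterweight (downward positive): 14 × 10 − T = 14 a.
Adding the two equations eliminates T: 58.625 = 24 a, so a = 2.4427 m/s².
Then from the hanging counterweight's equation, T = 14 × (10 − 2.4427) = 105.802 N.

106 N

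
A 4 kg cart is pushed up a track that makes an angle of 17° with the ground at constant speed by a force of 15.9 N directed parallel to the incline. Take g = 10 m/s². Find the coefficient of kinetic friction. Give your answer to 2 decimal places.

0.11

At constant speed ΣF = 0 along the incline. The applied 15.9 N acts up the slope; the weight component mg sin 17° = 11.695 N and kinetic friction μN both act down the slope.
So 15.9 = 11.695 + μ × 38.252, giving μ = (15.9 − 11.695) / 38.252 = 0.1099.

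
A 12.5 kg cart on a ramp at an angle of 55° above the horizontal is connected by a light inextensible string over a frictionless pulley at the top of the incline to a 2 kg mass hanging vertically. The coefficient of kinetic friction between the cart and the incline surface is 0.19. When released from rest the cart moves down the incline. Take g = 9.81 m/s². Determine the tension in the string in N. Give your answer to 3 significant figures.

28.9 N

For the cart on the incline: the weight component along the slope is m₁g sin 55° = 12.5 × 9.81 × 0.8192 = 100.454 N and the normal force is N = m₁g cos 55° = 70.335 N.
Kinetic friction opposes the cart's motion down the incline: f = μN = 0.19 × 70.335 = 13.364 N acting up the slope.
Newton's second law for the cart (down-slope positive): 100.454 − 13.364 − T = 12.5 a. For the hanging mass (upward positive): T − 2 × 9.81 = 2 a.
Adding the two equations eliminates T: 67.470 = 14.5 a, so a = 4.6531 m/s².
Then from the hanging mass's equation, T = 2 × (9.81 + 4.6531) = 28.926 N.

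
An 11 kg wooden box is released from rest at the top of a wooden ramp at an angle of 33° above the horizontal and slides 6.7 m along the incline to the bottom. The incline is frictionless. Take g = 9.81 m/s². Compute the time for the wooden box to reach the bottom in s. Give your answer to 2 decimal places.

1.58 s

The weight component along the incline is mg sin 33° = 58.772 N and the normal force is N = mg cos 33° = 90.501 N.
With no friction, a = g sin 33° = 5.3429 m/s².
Starting from rest, L = ½at², so t = √(2L/a) = √(2 × 6.7 / 5.3429) = 1.5837 s.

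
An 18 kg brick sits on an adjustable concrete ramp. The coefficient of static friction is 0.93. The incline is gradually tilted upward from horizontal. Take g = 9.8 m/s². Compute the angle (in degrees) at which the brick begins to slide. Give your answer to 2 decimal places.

At the threshold of sliding, static friction is at its maximum μ_s N and exactly balances the weight component along the incline: mg sin θ = μ_s mg cos θ.
Hence tan θ = μ_s = 0.93, so θ = arctan(0.93) = 42.9228°.

42.92°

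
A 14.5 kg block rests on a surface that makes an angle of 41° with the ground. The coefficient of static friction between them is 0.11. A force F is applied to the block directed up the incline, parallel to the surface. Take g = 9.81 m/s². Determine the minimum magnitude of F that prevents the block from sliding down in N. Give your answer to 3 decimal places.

81.512 N

The normal force is N = mg cos 41° = 107.354 N. With F at its minimum the block is on the verge of sliding down, so static friction is at its maximum μ_s N = 0.11 × 107.354 = 11.809 N and acts up the slope.
Equilibrium along the incline: F + μ_s N = mg sin 41°, so F = 93.321 − 11.809 = 81.512 N.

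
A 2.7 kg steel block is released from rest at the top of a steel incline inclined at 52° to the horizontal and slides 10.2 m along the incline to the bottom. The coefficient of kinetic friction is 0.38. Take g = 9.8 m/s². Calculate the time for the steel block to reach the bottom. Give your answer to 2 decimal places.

1.94 s

The weight component along the incline is mg sin 52° = 20.851 N and the normal force is N = mg cos 52° = 16.290 N.
Friction up the slope is f = μN = 0.38 × 16.290 = 6.190 N, so the net downslope force is 20.851 − 6.190 = 14.661 N and a = 14.661 / 2.7 = 5.4300 m/s².
Starting from rest, L = ½at², so t = √(2L/a) = √(2 × 10.2 / 5.4300) = 1.9383 s.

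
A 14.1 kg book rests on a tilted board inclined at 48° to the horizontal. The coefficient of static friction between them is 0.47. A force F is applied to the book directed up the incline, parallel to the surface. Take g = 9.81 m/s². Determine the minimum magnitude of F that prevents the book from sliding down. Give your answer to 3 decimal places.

59.292 N

The normal force is N = mg cos 48° = 92.555 N. With F at its minimum the book is on the verge of sliding down, so static friction is at its maximum μ_s N = 0.47 × 92.555 = 43.501 N and acts up the slope.
Equilibrium along the incline: F + μ_s N = mg sin 48°, so F = 102.793 − 43.501 = 59.292 N.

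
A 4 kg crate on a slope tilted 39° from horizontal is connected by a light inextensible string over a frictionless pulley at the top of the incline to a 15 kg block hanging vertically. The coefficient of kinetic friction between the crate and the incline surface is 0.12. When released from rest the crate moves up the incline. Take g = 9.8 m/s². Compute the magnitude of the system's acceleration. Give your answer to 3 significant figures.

6.25 m/s²

For the crate on the incline: the weight component along the slope is m₁g sin 39° = 4 × 9.8 × 0.6293 = 24.669 N and the normal force is N = m₁g cos 39° = 30.464 N.
Kinetic friction opposes the crate's motion up the incline: f = μN = 0.12 × 30.464 = 3.656 N acting down the slope.
Newton's second law for the crate (up-slope positive): T − 24.669 − 3.656 = 4 a. For the hanging block (downward positive): 15 × 9.8 − T = 15 a.
Adding the two equations eliminates T: 118.675 = 19 a, so a = 6.2461 m/s².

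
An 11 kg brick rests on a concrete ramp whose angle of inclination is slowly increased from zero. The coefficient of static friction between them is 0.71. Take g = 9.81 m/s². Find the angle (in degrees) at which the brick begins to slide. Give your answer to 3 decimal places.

At the threshold of sliding, static friction is at its maximum μ_s N and exactly balances the weight component along the incline: mg sin θ = μ_s mg cos θ.
Hence tan θ = μ_s = 0.71, so θ = arctan(0.71) = 35.3748°.

35.375°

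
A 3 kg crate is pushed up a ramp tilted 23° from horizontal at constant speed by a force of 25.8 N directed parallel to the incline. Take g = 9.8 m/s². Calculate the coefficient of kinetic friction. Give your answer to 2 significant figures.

0.53

At constant speed ΣF = 0 along the incline. The applied 25.8 N acts up the slope; the weight component mg sin 23° = 11.487 N and kinetic friction μN both act down the slope.
So 25.8 = 11.487 + μ × 27.063, giving μ = (25.8 − 11.487) / 27.063 = 0.5289.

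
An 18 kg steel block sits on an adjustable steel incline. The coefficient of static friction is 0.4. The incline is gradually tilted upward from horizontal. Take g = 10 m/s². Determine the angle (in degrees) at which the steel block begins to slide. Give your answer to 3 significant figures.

At the threshold of sliding, static friction is at its maximum μ_s N and exactly balances the weight component along the incline: mg sin θ = μ_s mg cos θ.
Hence tan θ = μ_s = 0.4, so θ = arctan(0.4) = 21.8014°.

21.8°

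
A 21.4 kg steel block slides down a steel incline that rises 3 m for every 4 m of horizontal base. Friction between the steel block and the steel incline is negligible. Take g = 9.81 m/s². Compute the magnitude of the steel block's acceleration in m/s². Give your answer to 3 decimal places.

Resolving the weight along the incline: the component pulling the steel block down the slope is mg sin 36.87° = 21.4 × 9.81 × 0.6000 = 125.960 N, and the normal force is N = mg cos 36.87° = 21.4 × 9.81 × 0.8000 = 167.947 N.
With no friction the net force along the incline is 125.960 N, so a = g sin 36.87° = 125.960 / 21.4 = 5.8860 m/s².

5.886 m/s²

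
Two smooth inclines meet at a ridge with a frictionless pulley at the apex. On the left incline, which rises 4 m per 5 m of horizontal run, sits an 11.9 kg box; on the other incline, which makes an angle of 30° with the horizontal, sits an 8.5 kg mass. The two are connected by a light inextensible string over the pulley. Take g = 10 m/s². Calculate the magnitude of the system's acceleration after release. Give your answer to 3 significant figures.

Resolve each weight along its own incline: the 11.9 kg mass has component 11.9 × 10 × sin 38.66° = 74.339 N down its slope, and the 8.5 kg mass has 8.5 × 10 × sin 30° = 42.500 N down its slope.
The 11.9 kg side's 74.339 N exceeds the other side's 42.500 N, so that mass slides down and the 8.5 kg mass slides up. Taking that direction as positive, Newton's second law for the whole system gives 74.339 − 42.500 = (11.9 + 8.5) a, so a = 31.839 / 20.4 = 1.5607 m/s².

1.56 m/s²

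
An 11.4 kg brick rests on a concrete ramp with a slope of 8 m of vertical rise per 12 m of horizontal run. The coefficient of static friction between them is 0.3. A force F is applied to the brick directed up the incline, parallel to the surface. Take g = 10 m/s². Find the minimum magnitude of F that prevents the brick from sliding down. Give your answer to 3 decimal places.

34.780 N

The normal force is N = mg cos 33.69° = 94.854 N. With F at its minimum the brick is on the verge of sliding down, so static friction is at its maximum μ_s N = 0.3 × 94.854 = 28.456 N and acts up the slope.
Equilibrium along the incline: F + μ_s N = mg sin 33.69°, so F = 63.236 − 28.456 = 34.780 N.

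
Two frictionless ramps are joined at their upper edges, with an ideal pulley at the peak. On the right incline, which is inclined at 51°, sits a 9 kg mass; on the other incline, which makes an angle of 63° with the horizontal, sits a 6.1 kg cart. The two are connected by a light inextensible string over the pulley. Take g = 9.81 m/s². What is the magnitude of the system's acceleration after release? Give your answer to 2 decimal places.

Resolve each weight along its own incline: the 9 kg mass has component 9 × 9.81 × sin 51° = 68.614 N down its slope, and the 6.1 kg mass has 6.1 × 9.81 × sin 63° = 53.319 N down its slope.
The 9 kg side's 68.614 N exceeds the other side's 53.319 N, so that mass slides down and the 6.1 kg mass slides up. Taking that direction as positive, Newton's second law for the whole system gives 68.614 − 53.319 = (9 + 6.1) a, so a = 15.295 / 15.1 = 1.0129 m/s².

1.01 m/s²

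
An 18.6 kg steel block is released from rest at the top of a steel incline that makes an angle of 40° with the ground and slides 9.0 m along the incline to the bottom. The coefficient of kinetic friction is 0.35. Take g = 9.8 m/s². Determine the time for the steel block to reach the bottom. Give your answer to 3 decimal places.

2.214 s

The weight component along the incline is mg sin 40° = 117.167 N and the normal force is N = mg cos 40° = 139.635 N.
Friction up the slope is f = μN = 0.35 × 139.635 = 48.872 N, so the net downslope force is 117.167 − 48.872 = 68.295 N and a = 68.295 / 18.6 = 3.6718 m/s².
Starting from rest, L = ½at², so t = √(2L/a) = √(2 × 9.0 / 3.6718) = 2.2141 s.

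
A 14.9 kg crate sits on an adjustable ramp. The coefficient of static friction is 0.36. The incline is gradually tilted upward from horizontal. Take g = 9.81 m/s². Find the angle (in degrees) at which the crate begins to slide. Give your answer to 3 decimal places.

At the threshold of sliding, static friction is at its maximum μ_s N and exactly balances the weight component along the incline: mg sin θ = μ_s mg cos θ.
Hence tan θ = μ_s = 0.36, so θ = arctan(0.36) = 19.7989°.

19.799°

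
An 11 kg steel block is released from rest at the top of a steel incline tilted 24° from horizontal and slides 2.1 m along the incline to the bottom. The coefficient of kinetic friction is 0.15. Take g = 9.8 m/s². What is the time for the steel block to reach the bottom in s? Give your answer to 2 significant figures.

1.3 s

The weight component along the incline is mg sin 24° = 43.846 N and the normal force is N = mg cos 24° = 98.480 N.
Friction up the slope is f = μN = 0.15 × 98.480 = 14.772 N, so the net downslope force is 43.846 − 14.772 = 29.074 N and a = 29.074 / 11 = 2.6431 m/s².
Starting from rest, L = ½at², so t = √(2L/a) = √(2 × 2.1 / 2.6431) = 1.2606 s.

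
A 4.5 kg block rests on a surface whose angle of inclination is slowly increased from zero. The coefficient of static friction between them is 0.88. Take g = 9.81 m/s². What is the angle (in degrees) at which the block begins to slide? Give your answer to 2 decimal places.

At the threshold of sliding, static friction is at its maximum μ_s N and exactly balances the weight component along the incline: mg sin θ = μ_s mg cos θ.
Hence tan θ = μ_s = 0.88, so θ = arctan(0.88) = 41.3478°.

41.35°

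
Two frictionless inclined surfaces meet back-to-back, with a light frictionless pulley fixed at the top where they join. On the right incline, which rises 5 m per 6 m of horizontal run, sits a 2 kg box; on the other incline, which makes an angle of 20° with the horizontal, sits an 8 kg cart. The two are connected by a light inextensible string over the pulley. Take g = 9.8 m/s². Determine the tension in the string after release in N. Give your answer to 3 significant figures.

15.4 N

Resolve each weight along its own incline: the 2 kg mass has component 2 × 9.8 × sin 39.81° = 12.548 N down its slope, and the 8 kg mass has 8 × 9.8 × sin 20° = 26.814 N down its slope.
The 8 kg side's 26.814 N exceeds the other side's 12.548 N, so that mass slides down and the 2 kg mass slides up. Taking that direction as positive, Newton's second law for the whole system gives 26.814 − 12.548 = (2 + 8) a, so a = 14.266 / 10 = 1.4266 m/s².
For the 2 kg mass (up-slope positive): T − 12.548 = 2 × 1.4266, so T = 15.401 N.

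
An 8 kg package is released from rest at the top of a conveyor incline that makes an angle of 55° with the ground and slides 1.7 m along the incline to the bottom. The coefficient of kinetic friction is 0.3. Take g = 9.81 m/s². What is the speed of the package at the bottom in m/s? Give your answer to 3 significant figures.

4.65 m/s

The weight component along the incline is mg sin 55° = 64.287 N and the normal force is N = mg cos 55° = 45.014 N.
Friction up the slope is f = μN = 0.3 × 45.014 = 13.504 N, so the net downslope force is 64.287 − 13.504 = 50.783 N and a = 50.783 / 8 = 6.3479 m/s².
Starting from rest over a distance of 1.7 m, v² = 2aL = 2 × 6.3479 × 1.7 = 21.5829, so v = 4.6457 m/s.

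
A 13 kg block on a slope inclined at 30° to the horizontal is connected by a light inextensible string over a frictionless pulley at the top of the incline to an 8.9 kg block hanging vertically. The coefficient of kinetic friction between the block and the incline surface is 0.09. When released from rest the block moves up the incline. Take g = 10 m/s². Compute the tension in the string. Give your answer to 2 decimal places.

83.36 N

For the block on the incline: the weight component along the slope is m₁g sin 30° = 13 × 10 × 0.5000 = 65.000 N and the normal force is N = m₁g cos 30° = 112.583 N.
Kinetic friction opposes the block's motion up the incline: f = μN = 0.09 × 112.583 = 10.132 N acting down the slope.
Newton's second law for the block (up-slope positive): T − 65.000 − 10.132 = 13 a. For the hanging block (downward positive): 8.9 × 10 − T = 8.9 a.
Adding the two equations eliminates T: 13.868 = 21.9 a, so a = 0.6332 m/s².
Then from the hanging block's equation, T = 8.9 × (10 − 0.6332) = 83.365 N.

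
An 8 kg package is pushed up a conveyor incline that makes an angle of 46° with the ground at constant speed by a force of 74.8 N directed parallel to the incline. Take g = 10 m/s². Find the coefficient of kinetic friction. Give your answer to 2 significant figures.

0.31

At constant speed ΣF = 0 along the incline. The applied 74.8 N acts up the slope; the weight component mg sin 46° = 57.547 N and kinetic friction μN both act down the slope.
So 74.8 = 57.547 + μ × 55.573, giving μ = (74.8 − 57.547) / 55.573 = 0.3105.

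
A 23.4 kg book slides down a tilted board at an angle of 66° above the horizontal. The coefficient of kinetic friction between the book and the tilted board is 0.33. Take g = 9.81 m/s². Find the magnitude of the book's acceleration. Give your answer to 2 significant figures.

Resolving the weight along the incline: the component pulling the book down the slope is mg sin 66° = 23.4 × 9.81 × 0.9135 = 209.698 N, and the normal force is N = mg cos 66° = 23.4 × 9.81 × 0.4067 = 93.360 N.
Kinetic friction acts up the slope with magnitude f = μN = 0.33 × 93.360 = 30.809 N.
Net force along the incline is 209.698 − 30.809 = 178.889 N, so a = 178.889 / 23.4 = 7.6448 m/s².

7.6 m/s²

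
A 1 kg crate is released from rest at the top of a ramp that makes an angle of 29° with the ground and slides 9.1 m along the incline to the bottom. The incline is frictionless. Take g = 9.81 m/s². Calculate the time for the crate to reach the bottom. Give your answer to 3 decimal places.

1.956 s

The weight component along the incline is mg sin 29° = 4.756 N and the normal force is N = mg cos 29° = 8.580 N.
With no friction, a = g sin 29° = 4.7560 m/s².
Starting from rest, L = ½at², so t = √(2L/a) = √(2 × 9.1 / 4.7560) = 1.9562 s.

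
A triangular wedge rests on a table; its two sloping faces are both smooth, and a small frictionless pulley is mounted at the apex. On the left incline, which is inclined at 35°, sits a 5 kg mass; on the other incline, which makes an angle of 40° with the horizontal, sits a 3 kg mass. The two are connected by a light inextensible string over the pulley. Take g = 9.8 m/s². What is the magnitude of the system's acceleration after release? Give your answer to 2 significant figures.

1.2 m/s²

Resolve each weight along its own incline: the 5 kg mass has component 5 × 9.8 × sin 35° = 28.105 N down its slope, and the 3 kg mass has 3 × 9.8 × sin 40° = 18.898 N down its slope.
The 5 kg side's 28.105 N exceeds the other side's 18.898 N, so that mass slides down and the 3 kg mass slides up. Taking that direction as positive, Newton's second law for the whole system gives 28.105 − 18.898 = (5 + 3) a, so a = 9.207 / 8 = 1.1509 m/s².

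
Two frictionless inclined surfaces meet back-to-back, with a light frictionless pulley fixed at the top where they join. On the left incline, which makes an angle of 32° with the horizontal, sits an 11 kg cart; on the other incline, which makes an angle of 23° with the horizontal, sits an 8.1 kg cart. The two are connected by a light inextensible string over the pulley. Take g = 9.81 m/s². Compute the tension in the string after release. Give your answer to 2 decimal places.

42.13 N

Resolve each weight along its own incline: the 11 kg mass has component 11 × 9.81 × sin 32° = 57.184 N down its slope, and the 8.1 kg mass has 8.1 × 9.81 × sin 23° = 31.048 N down its slope.
The 11 kg side's 57.184 N exceeds the other side's 31.048 N, so that mass slides down and the 8.1 kg mass slides up. Taking that direction as positive, Newton's second law for the whole system gives 57.184 − 31.048 = (11 + 8.1) a, so a = 26.136 / 19.1 = 1.3684 m/s².
For the 8.1 kg mass (up-slope positive): T − 31.048 = 8.1 × 1.3684, so T = 42.132 N.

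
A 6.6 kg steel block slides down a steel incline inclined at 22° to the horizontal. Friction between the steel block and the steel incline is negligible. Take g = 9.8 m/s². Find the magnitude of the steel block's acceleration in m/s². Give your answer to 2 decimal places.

3.67 m/s²

Resolving the weight along the incline: the component pulling the steel block down the slope is mg sin 22° = 6.6 × 9.8 × 0.3746 = 24.229 N, and the normal force is N = mg cos 22° = 6.6 × 9.8 × 0.9272 = 59.971 N.
With no friction the net force along the incline is 24.229 N, so a = g sin 22° = 24.229 / 6.6 = 3.6711 m/s².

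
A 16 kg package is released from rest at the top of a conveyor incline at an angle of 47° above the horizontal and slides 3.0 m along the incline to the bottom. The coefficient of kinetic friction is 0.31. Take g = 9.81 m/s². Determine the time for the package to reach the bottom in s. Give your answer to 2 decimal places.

1.08 s

The weight component along the incline is mg sin 47° = 114.793 N and the normal force is N = mg cos 47° = 107.046 N.
Friction up the slope is f = μN = 0.31 × 107.046 = 33.184 N, so the net downslope force is 114.793 − 33.184 = 81.609 N and a = 81.609 / 16 = 5.1006 m/s².
Starting from rest, L = ½at², so t = √(2L/a) = √(2 × 3.0 / 5.1006) = 1.0846 s.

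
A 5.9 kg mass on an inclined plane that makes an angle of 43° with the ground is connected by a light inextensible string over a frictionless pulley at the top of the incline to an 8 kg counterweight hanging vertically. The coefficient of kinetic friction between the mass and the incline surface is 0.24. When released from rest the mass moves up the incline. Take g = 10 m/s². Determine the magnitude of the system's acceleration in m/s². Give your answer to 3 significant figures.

2.12 m/s²

For the mass on the incline: the weight component along the slope is m₁g sin 43° = 5.9 × 10 × 0.6820 = 40.238 N and the normal force is N = m₁g cos 43° = 43.150 N.
Kinetic friction opposes the mass's motion up the incline: f = μN = 0.24 × 43.150 = 10.356 N acting down the slope.
Newton's second law for the mass (up-slope positive): T − 40.238 − 10.356 = 5.9 a. For the hanging counterweight (downward positive): 8 × 10 − T = 8 a.
Adding the two equations eliminates T: 29.406 = 13.9 a, so a = 2.1155 m/s².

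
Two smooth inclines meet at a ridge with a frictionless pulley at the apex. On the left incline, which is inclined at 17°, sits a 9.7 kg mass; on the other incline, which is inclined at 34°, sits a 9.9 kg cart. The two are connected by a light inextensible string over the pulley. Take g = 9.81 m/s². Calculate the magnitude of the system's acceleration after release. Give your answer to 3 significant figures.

1.35 m/s²

Resolve each weight along its own incline: the 9.7 kg mass has component 9.7 × 9.81 × sin 17° = 27.821 N down its slope, and the 9.9 kg mass has 9.9 × 9.81 × sin 34° = 54.308 N down its slope.
The 9.9 kg side's 54.308 N exceeds the other side's 27.821 N, so that mass slides down and the 9.7 kg mass slides up. Taking that direction as positive, Newton's second law for the whole system gives 54.308 − 27.821 = (9.7 + 9.9) a, so a = 26.487 / 19.6 = 1.3514 m/s².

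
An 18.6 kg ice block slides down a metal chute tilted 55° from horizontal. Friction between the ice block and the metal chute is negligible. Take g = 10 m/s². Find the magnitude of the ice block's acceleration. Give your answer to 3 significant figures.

Resolving the weight along the incline: the component pulling the ice block down the slope is mg sin 55° = 18.6 × 10 × 0.8192 = 152.371 N, and the normal force is N = mg cos 55° = 18.6 × 10 × 0.5736 = 106.690 N.
With no friction the net force along the incline is 152.371 N, so a = g sin 55° = 152.371 / 18.6 = 8.1920 m/s².

8.19 m/s²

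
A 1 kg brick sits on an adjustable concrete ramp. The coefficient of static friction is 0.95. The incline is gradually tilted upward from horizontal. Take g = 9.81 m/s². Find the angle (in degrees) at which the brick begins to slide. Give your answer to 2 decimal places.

43.53°

At the threshold of sliding, static friction is at its maximum μ_s N and exactly balances the weight component along the incline: mg sin θ = μ_s mg cos θ.
Hence tan θ = μ_s = 0.95, so θ = arctan(0.95) = 43.5312°.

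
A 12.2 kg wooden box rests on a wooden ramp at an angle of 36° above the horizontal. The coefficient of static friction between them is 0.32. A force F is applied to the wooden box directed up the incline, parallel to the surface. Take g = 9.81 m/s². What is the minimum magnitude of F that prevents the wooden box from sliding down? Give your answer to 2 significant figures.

39 N

The normal force is N = mg cos 36° = 96.825 N. With F at its minimum the wooden box is on the verge of sliding down, so static friction is at its maximum μ_s N = 0.32 × 96.825 = 30.984 N and acts up the slope.
Equilibrium along the incline: F + μ_s N = mg sin 36°, so F = 70.347 − 30.984 = 39.363 N.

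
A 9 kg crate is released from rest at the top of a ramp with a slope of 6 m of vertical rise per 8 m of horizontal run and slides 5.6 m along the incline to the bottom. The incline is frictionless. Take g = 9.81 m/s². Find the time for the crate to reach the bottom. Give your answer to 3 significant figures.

The weight component along the incline is mg sin 36.87° = 52.974 N and the normal force is N = mg cos 36.87° = 70.632 N.
With no friction, a = g sin 36.87° = 5.8860 m/s².
Starting from rest, L = ½at², so t = √(2L/a) = √(2 × 5.6 / 5.8860) = 1.3794 s.

1.38 s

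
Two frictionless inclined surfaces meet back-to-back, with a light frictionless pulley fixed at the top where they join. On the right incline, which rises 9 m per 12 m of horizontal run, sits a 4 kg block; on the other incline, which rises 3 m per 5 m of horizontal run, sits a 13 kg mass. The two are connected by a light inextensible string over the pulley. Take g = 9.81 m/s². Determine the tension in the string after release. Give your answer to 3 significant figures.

Resolve each weight along its own incline: the 4 kg mass has component 4 × 9.81 × sin 36.87° = 23.544 N down its slope, and the 13 kg mass has 13 × 9.81 × sin 30.96° = 65.614 N down its slope.
The 13 kg side's 65.614 N exceeds the other side's 23.544 N, so that mass slides down and the 4 kg mass slides up. Taking that direction as positive, Newton's second law for the whole system gives 65.614 − 23.544 = (4 + 13) a, so a = 42.070 / 17 = 2.4747 m/s².
For the 4 kg mass (up-slope positive): T − 23.544 = 4 × 2.4747, so T = 33.443 N.

33.4 N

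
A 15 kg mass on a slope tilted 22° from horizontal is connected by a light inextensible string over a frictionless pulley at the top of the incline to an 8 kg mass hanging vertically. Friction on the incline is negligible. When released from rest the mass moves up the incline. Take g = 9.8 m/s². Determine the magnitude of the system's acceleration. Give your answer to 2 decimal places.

For the mass on the incline: the weight component along the slope is m₁g sin 22° = 15 × 9.8 × 0.3746 = 55.066 N and the normal force is N = m₁g cos 22° = 136.296 N.
Newton's second law for the mass (up-slope positive): T − 55.066 = 15 a. For the hanging mass (downward positive): 8 × 9.8 − T = 8 a.
Adding the two equations eliminates T: 23.334 = 23 a, so a = 1.0145 m/s².

1.01 m/s²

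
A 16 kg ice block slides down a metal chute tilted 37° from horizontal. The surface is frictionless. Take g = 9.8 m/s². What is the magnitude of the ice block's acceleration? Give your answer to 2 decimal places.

Resolving the weight along the incline: the component pulling the ice block down the slope is mg sin 37° = 16 × 9.8 × 0.6018 = 94.362 N, and the normal force is N = mg cos 37° = 16 × 9.8 × 0.7986 = 125.220 N.
With no friction the net force along the incline is 94.362 N, so a = g sin 37° = 94.362 / 16 = 5.8976 m/s².

5.90 m/s²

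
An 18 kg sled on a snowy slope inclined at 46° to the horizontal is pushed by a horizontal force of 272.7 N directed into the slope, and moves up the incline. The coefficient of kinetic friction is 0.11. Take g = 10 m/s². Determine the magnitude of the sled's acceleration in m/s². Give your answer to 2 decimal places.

1.37 m/s²

The horizontal push has components F cos 46° = 272.7 × 0.6947 = 189.445 N up the incline and F sin 46° = 272.7 × 0.7193 = 196.153 N pressing into the surface.
The normal force is therefore N = mg cos 46° + F sin 46° = 125.046 + 196.153 = 321.199 N, and kinetic friction down the slope is μN = 0.11 × 321.199 = 35.332 N.
Along the incline: F cos 46° − mg sin 46° − μN = ma, so 189.445 − 129.474 − 35.332 = 18 a, giving a = 1.3688 m/s².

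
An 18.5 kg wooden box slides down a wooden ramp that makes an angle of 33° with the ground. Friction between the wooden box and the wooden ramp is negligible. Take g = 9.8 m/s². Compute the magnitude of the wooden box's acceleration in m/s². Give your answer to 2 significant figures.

5.3 m/s²

Resolving the weight along the incline: the component pulling the wooden box down the slope is mg sin 33° = 18.5 × 9.8 × 0.5446 = 98.736 N, and the normal force is N = mg cos 33° = 18.5 × 9.8 × 0.8387 = 152.056 N.
With no friction the net force along the incline is 98.736 N, so a = g sin 33° = 98.736 / 18.5 = 5.3371 m/s².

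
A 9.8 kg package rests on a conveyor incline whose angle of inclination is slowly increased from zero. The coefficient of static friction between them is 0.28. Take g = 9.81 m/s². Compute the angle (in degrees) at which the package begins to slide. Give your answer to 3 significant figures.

15.6°

At the threshold of sliding, static friction is at its maximum μ_s N and exactly balances the weight component along the incline: mg sin θ = μ_s mg cos θ.
Hence tan θ = μ_s = 0.28, so θ = arctan(0.28) = 15.6422°.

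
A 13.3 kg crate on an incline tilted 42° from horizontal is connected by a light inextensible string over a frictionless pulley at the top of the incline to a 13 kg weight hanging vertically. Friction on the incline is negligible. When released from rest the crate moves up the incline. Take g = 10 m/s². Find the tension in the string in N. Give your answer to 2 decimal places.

For the crate on the incline: the weight component along the slope is m₁g sin 42° = 13.3 × 10 × 0.6691 = 88.990 N and the normal force is N = m₁g cos 42° = 98.838 N.
Newton's second law for the crate (up-slope positive): T − 88.990 = 13.3 a. For the hanging weight (downward positive): 13 × 10 − T = 13 a.
Adding the two equations eliminates T: 41.010 = 26.3 a, so a = 1.5593 m/s².
Then from the hanging weight's equation, T = 13 × (10 − 1.5593) = 109.729 N.

109.73 N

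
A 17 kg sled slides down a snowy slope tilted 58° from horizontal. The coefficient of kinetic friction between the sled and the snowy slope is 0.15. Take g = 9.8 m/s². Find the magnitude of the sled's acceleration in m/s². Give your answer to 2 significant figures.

7.5 m/s²

Resolving the weight along the incline: the component pulling the sled down the slope is mg sin 58° = 17 × 9.8 × 0.8480 = 141.277 N, and the normal force is N = mg cos 58° = 17 × 9.8 × 0.5299 = 88.281 N.
Kinetic friction acts up the slope with magnitude f = μN = 0.15 × 88.281 = 13.242 N.
Net force along the incline is 141.277 − 13.242 = 128.035 N, so a = 128.035 / 17 = 7.5315 m/s².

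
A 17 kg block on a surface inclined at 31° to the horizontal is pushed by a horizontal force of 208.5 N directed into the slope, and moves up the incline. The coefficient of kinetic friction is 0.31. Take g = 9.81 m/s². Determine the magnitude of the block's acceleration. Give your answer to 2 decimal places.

The horizontal push has components F cos 31° = 208.5 × 0.8572 = 178.726 N up the incline and F sin 31° = 208.5 × 0.5150 = 107.377 N pressing into the surface.
The normal force is therefore N = mg cos 31° + F sin 31° = 142.955 + 107.377 = 250.332 N, and kinetic friction down the slope is μN = 0.31 × 250.332 = 77.603 N.
Along the incline: F cos 31° − mg sin 31° − μN = ma, so 178.726 − 85.887 − 77.603 = 17 a, giving a = 0.8962 m/s².

0.90 m/s²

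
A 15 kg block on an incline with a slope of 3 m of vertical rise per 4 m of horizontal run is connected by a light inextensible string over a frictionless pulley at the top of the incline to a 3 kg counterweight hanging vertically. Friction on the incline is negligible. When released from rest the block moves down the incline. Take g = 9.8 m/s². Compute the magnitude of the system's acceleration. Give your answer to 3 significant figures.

3.27 m/s²

For the block on the incline: the weight component along the slope is m₁g sin 36.87° = 15 × 9.8 × 0.6000 = 88.200 N and the normal force is N = m₁g cos 36.87° = 117.600 N.
Newton's second law for the block (down-slope positive): 88.200 − T = 15 a. For the hanging counterweight (upward positive): T − 3 × 9.8 = 3 a.
Adding the two equations eliminates T: 58.800 = 18 a, so a = 3.2667 m/s².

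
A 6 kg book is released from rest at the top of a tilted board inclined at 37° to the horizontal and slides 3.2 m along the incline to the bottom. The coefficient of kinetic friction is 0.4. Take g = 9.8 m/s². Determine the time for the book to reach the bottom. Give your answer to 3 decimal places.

The weight component along the incline is mg sin 37° = 35.387 N and the normal force is N = mg cos 37° = 46.960 N.
Friction up the slope is f = μN = 0.4 × 46.960 = 18.784 N, so the net downslope force is 35.387 − 18.784 = 16.603 N and a = 16.603 / 6 = 2.7672 m/s².
Starting from rest, L = ½at², so t = √(2L/a) = √(2 × 3.2 / 2.7672) = 1.5208 s.

1.521 s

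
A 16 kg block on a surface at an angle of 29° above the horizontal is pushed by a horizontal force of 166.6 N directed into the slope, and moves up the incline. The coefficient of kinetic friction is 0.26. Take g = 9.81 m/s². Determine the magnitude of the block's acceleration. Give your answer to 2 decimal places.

0.81 m/s²

The horizontal push has components F cos 29° = 166.6 × 0.8746 = 145.708 N up the incline and F sin 29° = 166.6 × 0.4848 = 80.768 N pressing into the surface.
The normal force is therefore N = mg cos 29° + F sin 29° = 137.277 + 80.768 = 218.045 N, and kinetic friction down the slope is μN = 0.26 × 218.045 = 56.692 N.
Along the incline: F cos 29° − mg sin 29° − μN = ma, so 145.708 − 76.094 − 56.692 = 16 a, giving a = 0.8076 m/s².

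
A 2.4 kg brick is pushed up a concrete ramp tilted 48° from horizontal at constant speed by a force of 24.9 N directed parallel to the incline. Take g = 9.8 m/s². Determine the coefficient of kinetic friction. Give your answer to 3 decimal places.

At constant speed ΣF = 0 along the incline. The applied 24.9 N acts up the slope; the weight component mg sin 48° = 17.479 N and kinetic friction μN both act down the slope.
So 24.9 = 17.479 + μ × 15.738, giving μ = (24.9 − 17.479) / 15.738 = 0.4715.

0.472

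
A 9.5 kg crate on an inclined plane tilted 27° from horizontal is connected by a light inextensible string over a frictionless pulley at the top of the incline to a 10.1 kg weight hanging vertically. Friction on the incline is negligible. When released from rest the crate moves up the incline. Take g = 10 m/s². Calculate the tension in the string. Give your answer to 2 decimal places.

71.18 N

For the crate on the incline: the weight component along the slope is m₁g sin 27° = 9.5 × 10 × 0.4540 = 43.130 N and the normal force is N = m₁g cos 27° = 84.646 N.
Newton's second law for the crate (up-slope positive): T − 43.130 = 9.5 a. For the hanging weight (downward positive): 10.1 × 10 − T = 10.1 a.
Adding the two equations eliminates T: 57.870 = 19.6 a, so a = 2.9526 m/s².
Then from the hanging weight's equation, T = 10.1 × (10 − 2.9526) = 71.179 N.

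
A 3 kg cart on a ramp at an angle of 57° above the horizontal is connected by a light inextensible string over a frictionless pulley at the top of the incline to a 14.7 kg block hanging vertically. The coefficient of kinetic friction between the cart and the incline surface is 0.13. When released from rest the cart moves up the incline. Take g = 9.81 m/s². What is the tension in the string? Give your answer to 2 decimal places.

For the cart on the incline: the weight component along the slope is m₁g sin 57° = 3 × 9.81 × 0.8387 = 24.683 N and the normal force is N = m₁g cos 57° = 16.029 N.
Kinetic friction opposes the cart's motion up the incline: f = μN = 0.13 × 16.029 = 2.084 N acting down the slope.
Newton's second law for the cart (up-slope positive): T − 24.683 − 2.084 = 3 a. For the hanging block (downward positive): 14.7 × 9.81 − T = 14.7 a.
Adding the two equations eliminates T: 117.440 = 17.7 a, so a = 6.6350 m/s².
Then from the hanging block's equation, T = 14.7 × (9.81 − 6.6350) = 46.673 N.

46.67 N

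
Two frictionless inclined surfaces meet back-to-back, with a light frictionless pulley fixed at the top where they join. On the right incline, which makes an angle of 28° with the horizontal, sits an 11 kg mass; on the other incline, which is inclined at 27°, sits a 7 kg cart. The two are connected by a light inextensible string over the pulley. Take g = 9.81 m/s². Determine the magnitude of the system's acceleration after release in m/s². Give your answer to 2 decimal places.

1.08 m/s²

Resolve each weight along its own incline: the 11 kg mass has component 11 × 9.81 × sin 28° = 50.661 N down its slope, and the 7 kg mass has 7 × 9.81 × sin 27° = 31.176 N down its slope.
The 11 kg side's 50.661 N exceeds the other side's 31.176 N, so that mass slides down and the 7 kg mass slides up. Taking that direction as positive, Newton's second law for the whole system gives 50.661 − 31.176 = (11 + 7) a, so a = 19.485 / 18 = 1.0825 m/s².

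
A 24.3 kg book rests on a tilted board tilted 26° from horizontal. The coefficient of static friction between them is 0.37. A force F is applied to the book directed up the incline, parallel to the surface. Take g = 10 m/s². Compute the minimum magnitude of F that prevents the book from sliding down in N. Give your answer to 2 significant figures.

26 N

The normal force is N = mg cos 26° = 218.407 N. With F at its minimum the book is on the verge of sliding down, so static friction is at its maximum μ_s N = 0.37 × 218.407 = 80.811 N and acts up the slope.
Equilibrium along the incline: F + μ_s N = mg sin 26°, so F = 106.524 − 80.811 = 25.713 N.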